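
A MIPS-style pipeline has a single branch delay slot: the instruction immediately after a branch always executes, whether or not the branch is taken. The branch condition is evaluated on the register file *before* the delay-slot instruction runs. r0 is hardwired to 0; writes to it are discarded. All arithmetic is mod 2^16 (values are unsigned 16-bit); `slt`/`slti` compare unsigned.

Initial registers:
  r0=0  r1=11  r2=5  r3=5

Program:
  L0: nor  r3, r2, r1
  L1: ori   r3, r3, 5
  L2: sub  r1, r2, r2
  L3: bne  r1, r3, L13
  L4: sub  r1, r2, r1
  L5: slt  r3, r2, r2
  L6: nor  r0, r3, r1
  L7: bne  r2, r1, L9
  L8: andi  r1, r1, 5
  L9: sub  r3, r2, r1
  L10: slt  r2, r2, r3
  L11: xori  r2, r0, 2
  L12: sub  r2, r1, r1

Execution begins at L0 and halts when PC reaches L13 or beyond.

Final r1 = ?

#0 nor  r3, r2, r1 ; 0/11/5/65520
#1 ori   r3, r3, 5 ; 0/11/5/65525
#2 sub  r1, r2, r2 ; 0/0/5/65525
#3 bne  r1, r3, L13 ; 0/0/5/65525 ; →target
#4 sub  r1, r2, r1 ; 0/5/5/65525

5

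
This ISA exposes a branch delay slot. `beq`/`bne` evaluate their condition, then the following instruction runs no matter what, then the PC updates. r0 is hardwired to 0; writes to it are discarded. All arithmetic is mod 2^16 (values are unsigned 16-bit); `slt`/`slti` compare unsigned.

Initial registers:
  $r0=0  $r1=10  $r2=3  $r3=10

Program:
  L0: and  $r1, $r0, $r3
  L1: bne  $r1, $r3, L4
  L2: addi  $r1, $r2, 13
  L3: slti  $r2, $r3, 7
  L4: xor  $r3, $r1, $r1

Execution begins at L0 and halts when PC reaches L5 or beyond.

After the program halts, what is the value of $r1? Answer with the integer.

#0 and  $r1, $r0, $r3 ; 0/0/3/10
#1 bne  $r1, $r3, L4 ; 0/0/3/10 ; →target
#2 addi  $r1, $r2, 13 ; 0/16/3/10
#4 xor  $r3, $r1, $r1 ; 0/16/3/0

16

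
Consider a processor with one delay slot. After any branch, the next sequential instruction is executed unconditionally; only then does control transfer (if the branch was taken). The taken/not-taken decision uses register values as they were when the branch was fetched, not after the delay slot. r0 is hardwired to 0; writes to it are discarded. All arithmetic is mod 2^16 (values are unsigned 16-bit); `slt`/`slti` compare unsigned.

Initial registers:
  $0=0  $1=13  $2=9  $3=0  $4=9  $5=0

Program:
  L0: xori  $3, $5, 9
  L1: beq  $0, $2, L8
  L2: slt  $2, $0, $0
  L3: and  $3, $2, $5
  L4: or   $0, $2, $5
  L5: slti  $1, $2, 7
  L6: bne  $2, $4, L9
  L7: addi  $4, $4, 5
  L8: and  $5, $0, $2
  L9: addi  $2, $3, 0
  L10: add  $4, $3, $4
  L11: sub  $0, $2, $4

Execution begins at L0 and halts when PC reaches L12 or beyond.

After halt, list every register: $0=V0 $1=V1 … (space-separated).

$0=0 $1=1 $2=0 $3=0 $4=14 $5=0

[0] xori  $3, $5, 9  →  {$0:0, $1:13, $2:9, $3:9, $4:9, $5:0}
[1] beq  $0, $2, L8  →  {$0:0, $1:13, $2:9, $3:9, $4:9, $5:0}  ⟨branch fallthrough⟩
[2] slt  $2, $0, $0  →  {$0:0, $1:13, $2:0, $3:9, $4:9, $5:0}
[3] and  $3, $2, $5  →  {$0:0, $1:13, $2:0, $3:0, $4:9, $5:0}
[4] or   $0, $2, $5  →  {$0:0, $1:13, $2:0, $3:0, $4:9, $5:0}
[5] slti  $1, $2, 7  →  {$0:0, $1:1, $2:0, $3:0, $4:9, $5:0}
[6] bne  $2, $4, L9  →  {$0:0, $1:1, $2:0, $3:0, $4:9, $5:0}  ⟨branch taken⟩
[7] addi  $4, $4, 5  →  {$0:0, $1:1, $2:0, $3:0, $4:14, $5:0}
[9] addi  $2, $3, 0  →  {$0:0, $1:1, $2:0, $3:0, $4:14, $5:0}
[10] add  $4, $3, $4  →  {$0:0, $1:1, $2:0, $3:0, $4:14, $5:0}
[11] sub  $0, $2, $4  →  {$0:0, $1:1, $2:0, $3:0, $4:14, $5:0}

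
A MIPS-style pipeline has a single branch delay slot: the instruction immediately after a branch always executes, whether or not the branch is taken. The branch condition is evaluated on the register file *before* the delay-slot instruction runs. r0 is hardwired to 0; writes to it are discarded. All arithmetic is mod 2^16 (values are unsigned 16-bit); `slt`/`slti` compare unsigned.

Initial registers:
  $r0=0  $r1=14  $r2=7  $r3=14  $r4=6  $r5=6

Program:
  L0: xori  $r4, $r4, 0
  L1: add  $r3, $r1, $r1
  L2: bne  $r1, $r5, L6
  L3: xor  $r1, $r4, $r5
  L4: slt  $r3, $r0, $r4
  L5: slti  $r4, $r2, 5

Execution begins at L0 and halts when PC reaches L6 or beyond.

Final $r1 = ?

0

#0 xori  $r4, $r4, 0 ; 0/14/7/14/6/6
#1 add  $r3, $r1, $r1 ; 0/14/7/28/6/6
#2 bne  $r1, $r5, L6 ; 0/14/7/28/6/6 ; →target
#3 xor  $r1, $r4, $r5 ; 0/0/7/28/6/6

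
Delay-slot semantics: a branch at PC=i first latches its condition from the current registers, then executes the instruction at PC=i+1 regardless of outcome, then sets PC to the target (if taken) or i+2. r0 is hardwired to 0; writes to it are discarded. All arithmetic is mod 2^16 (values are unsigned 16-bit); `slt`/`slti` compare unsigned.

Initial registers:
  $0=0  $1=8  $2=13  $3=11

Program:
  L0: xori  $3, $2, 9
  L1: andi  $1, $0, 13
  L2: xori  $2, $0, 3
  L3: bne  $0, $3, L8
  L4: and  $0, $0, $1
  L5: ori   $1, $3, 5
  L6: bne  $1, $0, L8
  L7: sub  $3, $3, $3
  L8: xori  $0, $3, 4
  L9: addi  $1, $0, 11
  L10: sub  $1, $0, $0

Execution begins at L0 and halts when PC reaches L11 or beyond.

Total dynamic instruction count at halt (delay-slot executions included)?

8

PC=0  xori  $3, $2, 9        | $0=0 $1=8 $2=13 $3=4
PC=1  andi  $1, $0, 13       | $0=0 $1=0 $2=13 $3=4
PC=2  xori  $2, $0, 3        | $0=0 $1=0 $2=3 $3=4
PC=3  bne  $0, $3, L8        | $0=0 $1=0 $2=3 $3=4  [TAKEN]
PC=4  and  $0, $0, $1        | $0=0 $1=0 $2=3 $3=4
PC=8  xori  $0, $3, 4        | $0=0 $1=0 $2=3 $3=4
PC=9  addi  $1, $0, 11       | $0=0 $1=11 $2=3 $3=4
PC=10 sub  $1, $0, $0        | $0=0 $1=0 $2=3 $3=4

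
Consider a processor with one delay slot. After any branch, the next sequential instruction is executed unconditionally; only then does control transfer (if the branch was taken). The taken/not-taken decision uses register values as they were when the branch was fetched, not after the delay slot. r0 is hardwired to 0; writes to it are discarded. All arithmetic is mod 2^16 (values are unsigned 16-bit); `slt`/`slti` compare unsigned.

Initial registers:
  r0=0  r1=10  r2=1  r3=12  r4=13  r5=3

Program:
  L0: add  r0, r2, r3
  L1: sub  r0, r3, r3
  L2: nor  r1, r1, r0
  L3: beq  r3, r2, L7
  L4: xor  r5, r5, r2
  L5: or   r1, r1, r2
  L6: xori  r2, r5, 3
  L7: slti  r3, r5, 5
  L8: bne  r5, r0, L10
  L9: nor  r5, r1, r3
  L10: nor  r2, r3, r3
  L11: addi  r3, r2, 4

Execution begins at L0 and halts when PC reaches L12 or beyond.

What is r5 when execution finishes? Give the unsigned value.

#0 add  r0, r2, r3 ; 0/10/1/12/13/3
#1 sub  r0, r3, r3 ; 0/10/1/12/13/3
#2 nor  r1, r1, r0 ; 0/65525/1/12/13/3
#3 beq  r3, r2, L7 ; 0/65525/1/12/13/3 ; →fallthru
#4 xor  r5, r5, r2 ; 0/65525/1/12/13/2
#5 or   r1, r1, r2 ; 0/65525/1/12/13/2
#6 xori  r2, r5, 3 ; 0/65525/1/12/13/2
#7 slti  r3, r5, 5 ; 0/65525/1/1/13/2
#8 bne  r5, r0, L10 ; 0/65525/1/1/13/2 ; →target
#9 nor  r5, r1, r3 ; 0/65525/1/1/13/10
#10 nor  r2, r3, r3 ; 0/65525/65534/1/13/10
#11 addi  r3, r2, 4 ; 0/65525/65534/2/13/10

10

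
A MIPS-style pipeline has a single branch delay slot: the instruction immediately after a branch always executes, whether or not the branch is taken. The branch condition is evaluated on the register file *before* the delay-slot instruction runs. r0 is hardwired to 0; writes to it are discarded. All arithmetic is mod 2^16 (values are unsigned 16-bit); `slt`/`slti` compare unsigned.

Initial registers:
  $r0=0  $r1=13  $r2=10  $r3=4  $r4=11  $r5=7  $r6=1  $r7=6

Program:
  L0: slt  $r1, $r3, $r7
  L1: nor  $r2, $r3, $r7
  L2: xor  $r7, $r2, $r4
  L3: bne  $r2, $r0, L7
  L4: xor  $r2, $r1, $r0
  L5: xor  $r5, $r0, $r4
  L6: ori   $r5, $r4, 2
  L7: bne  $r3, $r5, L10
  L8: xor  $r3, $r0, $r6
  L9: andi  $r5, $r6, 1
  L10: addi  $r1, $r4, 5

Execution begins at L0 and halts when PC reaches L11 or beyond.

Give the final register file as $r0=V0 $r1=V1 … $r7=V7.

[0] slt  $r1, $r3, $r7  →  {$r0:0, $r1:1, $r2:10, $r3:4, $r4:11, $r5:7, $r6:1, $r7:6}
[1] nor  $r2, $r3, $r7  →  {$r0:0, $r1:1, $r2:65529, $r3:4, $r4:11, $r5:7, $r6:1, $r7:6}
[2] xor  $r7, $r2, $r4  →  {$r0:0, $r1:1, $r2:65529, $r3:4, $r4:11, $r5:7, $r6:1, $r7:65522}
[3] bne  $r2, $r0, L7  →  {$r0:0, $r1:1, $r2:65529, $r3:4, $r4:11, $r5:7, $r6:1, $r7:65522}  ⟨branch taken⟩
[4] xor  $r2, $r1, $r0  →  {$r0:0, $r1:1, $r2:1, $r3:4, $r4:11, $r5:7, $r6:1, $r7:65522}
[7] bne  $r3, $r5, L10  →  {$r0:0, $r1:1, $r2:1, $r3:4, $r4:11, $r5:7, $r6:1, $r7:65522}  ⟨branch taken⟩
[8] xor  $r3, $r0, $r6  →  {$r0:0, $r1:1, $r2:1, $r3:1, $r4:11, $r5:7, $r6:1, $r7:65522}
[10] addi  $r1, $r4, 5  →  {$r0:0, $r1:16, $r2:1, $r3:1, $r4:11, $r5:7, $r6:1, $r7:65522}

$r0=0 $r1=16 $r2=1 $r3=1 $r4=11 $r5=7 $r6=1 $r7=65522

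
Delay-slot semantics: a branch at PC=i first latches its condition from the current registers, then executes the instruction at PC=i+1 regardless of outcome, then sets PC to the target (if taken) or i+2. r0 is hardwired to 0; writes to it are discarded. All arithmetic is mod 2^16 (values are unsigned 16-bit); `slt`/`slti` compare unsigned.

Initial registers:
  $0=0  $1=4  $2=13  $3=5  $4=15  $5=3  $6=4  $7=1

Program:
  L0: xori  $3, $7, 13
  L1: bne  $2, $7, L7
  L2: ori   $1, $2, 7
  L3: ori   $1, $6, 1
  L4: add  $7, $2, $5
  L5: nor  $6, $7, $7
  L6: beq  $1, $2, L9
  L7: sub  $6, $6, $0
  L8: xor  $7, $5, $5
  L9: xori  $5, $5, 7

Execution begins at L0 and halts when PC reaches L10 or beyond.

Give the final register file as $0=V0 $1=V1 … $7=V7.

$0=0 $1=15 $2=13 $3=12 $4=15 $5=4 $6=4 $7=0

  step pc=0: xori  $3, $7, 13  regs=(0,4,13,12,15,3,4,1)
  step pc=1: bne  $2, $7, L7  cond=T  regs=(0,4,13,12,15,3,4,1)
  step pc=2: ori   $1, $2, 7  regs=(0,15,13,12,15,3,4,1)
  step pc=7: sub  $6, $6, $0  regs=(0,15,13,12,15,3,4,1)
  step pc=8: xor  $7, $5, $5  regs=(0,15,13,12,15,3,4,0)
  step pc=9: xori  $5, $5, 7  regs=(0,15,13,12,15,4,4,0)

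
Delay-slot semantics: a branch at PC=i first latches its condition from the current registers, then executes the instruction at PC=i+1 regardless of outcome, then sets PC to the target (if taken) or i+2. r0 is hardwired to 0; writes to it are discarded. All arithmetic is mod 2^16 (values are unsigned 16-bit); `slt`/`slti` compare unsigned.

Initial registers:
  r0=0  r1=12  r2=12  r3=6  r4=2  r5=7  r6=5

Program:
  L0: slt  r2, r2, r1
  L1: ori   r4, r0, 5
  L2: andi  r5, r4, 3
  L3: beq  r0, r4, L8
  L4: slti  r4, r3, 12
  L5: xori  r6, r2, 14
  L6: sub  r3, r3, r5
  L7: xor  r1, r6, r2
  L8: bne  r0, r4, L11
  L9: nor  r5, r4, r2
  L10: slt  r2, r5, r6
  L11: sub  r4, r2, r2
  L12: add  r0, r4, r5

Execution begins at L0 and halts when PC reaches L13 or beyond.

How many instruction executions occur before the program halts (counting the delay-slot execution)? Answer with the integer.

  step pc=0: slt  r2, r2, r1  regs=(0,12,0,6,2,7,5)
  step pc=1: ori   r4, r0, 5  regs=(0,12,0,6,5,7,5)
  step pc=2: andi  r5, r4, 3  regs=(0,12,0,6,5,1,5)
  step pc=3: beq  r0, r4, L8  cond=F  regs=(0,12,0,6,5,1,5)
  step pc=4: slti  r4, r3, 12  regs=(0,12,0,6,1,1,5)
  step pc=5: xori  r6, r2, 14  regs=(0,12,0,6,1,1,14)
  step pc=6: sub  r3, r3, r5  regs=(0,12,0,5,1,1,14)
  step pc=7: xor  r1, r6, r2  regs=(0,14,0,5,1,1,14)
  step pc=8: bne  r0, r4, L11  cond=T  regs=(0,14,0,5,1,1,14)
  step pc=9: nor  r5, r4, r2  regs=(0,14,0,5,1,65534,14)
  step pc=11: sub  r4, r2, r2  regs=(0,14,0,5,0,65534,14)
  step pc=12: add  r0, r4, r5  regs=(0,14,0,5,0,65534,14)

12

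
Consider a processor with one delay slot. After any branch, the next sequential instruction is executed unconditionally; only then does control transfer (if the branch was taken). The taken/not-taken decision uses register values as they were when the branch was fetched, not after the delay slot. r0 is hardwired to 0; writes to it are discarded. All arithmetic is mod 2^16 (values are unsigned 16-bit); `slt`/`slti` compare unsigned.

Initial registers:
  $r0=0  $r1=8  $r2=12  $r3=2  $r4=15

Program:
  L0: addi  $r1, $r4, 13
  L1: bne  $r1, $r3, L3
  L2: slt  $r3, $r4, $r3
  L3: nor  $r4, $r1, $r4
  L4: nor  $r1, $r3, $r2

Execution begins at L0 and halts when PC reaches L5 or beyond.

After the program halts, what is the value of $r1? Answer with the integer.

[0] addi  $r1, $r4, 13  →  {$r0:0, $r1:28, $r2:12, $r3:2, $r4:15}
[1] bne  $r1, $r3, L3  →  {$r0:0, $r1:28, $r2:12, $r3:2, $r4:15}  ⟨branch taken⟩
[2] slt  $r3, $r4, $r3  →  {$r0:0, $r1:28, $r2:12, $r3:0, $r4:15}
[3] nor  $r4, $r1, $r4  →  {$r0:0, $r1:28, $r2:12, $r3:0, $r4:65504}
[4] nor  $r1, $r3, $r2  →  {$r0:0, $r1:65523, $r2:12, $r3:0, $r4:65504}

65523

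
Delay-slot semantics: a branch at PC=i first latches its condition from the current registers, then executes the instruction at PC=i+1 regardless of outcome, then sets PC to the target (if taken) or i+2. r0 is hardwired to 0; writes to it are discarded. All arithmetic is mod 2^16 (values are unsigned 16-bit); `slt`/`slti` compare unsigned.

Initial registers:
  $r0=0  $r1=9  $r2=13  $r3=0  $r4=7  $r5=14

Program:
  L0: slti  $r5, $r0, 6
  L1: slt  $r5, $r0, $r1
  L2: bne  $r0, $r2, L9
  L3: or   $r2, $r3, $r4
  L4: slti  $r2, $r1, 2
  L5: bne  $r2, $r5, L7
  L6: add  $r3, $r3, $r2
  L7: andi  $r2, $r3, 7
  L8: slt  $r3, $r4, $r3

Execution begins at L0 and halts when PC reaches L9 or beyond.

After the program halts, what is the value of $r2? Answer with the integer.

7

  step pc=0: slti  $r5, $r0, 6  regs=(0,9,13,0,7,1)
  step pc=1: slt  $r5, $r0, $r1  regs=(0,9,13,0,7,1)
  step pc=2: bne  $r0, $r2, L9  cond=T  regs=(0,9,13,0,7,1)
  step pc=3: or   $r2, $r3, $r4  regs=(0,9,7,0,7,1)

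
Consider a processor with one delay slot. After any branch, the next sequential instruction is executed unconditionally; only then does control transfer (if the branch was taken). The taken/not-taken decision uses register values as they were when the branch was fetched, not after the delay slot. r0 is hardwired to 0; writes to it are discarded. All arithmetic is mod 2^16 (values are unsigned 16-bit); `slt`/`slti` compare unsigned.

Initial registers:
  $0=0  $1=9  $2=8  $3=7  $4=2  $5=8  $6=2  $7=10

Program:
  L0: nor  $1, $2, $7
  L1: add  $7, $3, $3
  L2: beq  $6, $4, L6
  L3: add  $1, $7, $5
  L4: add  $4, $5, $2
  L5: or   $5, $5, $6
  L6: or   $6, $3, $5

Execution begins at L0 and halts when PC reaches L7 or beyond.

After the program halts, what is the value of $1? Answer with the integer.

[0] nor  $1, $2, $7  →  {$0:0, $1:65525, $2:8, $3:7, $4:2, $5:8, $6:2, $7:10}
[1] add  $7, $3, $3  →  {$0:0, $1:65525, $2:8, $3:7, $4:2, $5:8, $6:2, $7:14}
[2] beq  $6, $4, L6  →  {$0:0, $1:65525, $2:8, $3:7, $4:2, $5:8, $6:2, $7:14}  ⟨branch taken⟩
[3] add  $1, $7, $5  →  {$0:0, $1:22, $2:8, $3:7, $4:2, $5:8, $6:2, $7:14}
[6] or   $6, $3, $5  →  {$0:0, $1:22, $2:8, $3:7, $4:2, $5:8, $6:15, $7:14}

22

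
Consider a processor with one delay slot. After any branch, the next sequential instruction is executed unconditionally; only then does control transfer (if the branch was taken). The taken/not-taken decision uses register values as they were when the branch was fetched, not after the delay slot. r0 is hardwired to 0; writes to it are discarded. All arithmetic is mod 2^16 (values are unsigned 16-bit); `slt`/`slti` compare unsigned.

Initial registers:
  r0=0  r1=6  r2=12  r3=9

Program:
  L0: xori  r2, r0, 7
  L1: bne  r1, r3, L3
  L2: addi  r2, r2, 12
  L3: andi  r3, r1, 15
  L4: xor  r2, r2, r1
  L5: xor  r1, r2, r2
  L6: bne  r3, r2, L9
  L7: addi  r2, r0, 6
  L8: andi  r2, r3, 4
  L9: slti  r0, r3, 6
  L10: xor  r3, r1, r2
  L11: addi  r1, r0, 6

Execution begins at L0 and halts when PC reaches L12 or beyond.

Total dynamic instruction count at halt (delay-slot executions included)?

PC=0  xori  r2, r0, 7        | r0=0 r1=6 r2=7 r3=9
PC=1  bne  r1, r3, L3        | r0=0 r1=6 r2=7 r3=9  [TAKEN]
PC=2  addi  r2, r2, 12       | r0=0 r1=6 r2=19 r3=9
PC=3  andi  r3, r1, 15       | r0=0 r1=6 r2=19 r3=6
PC=4  xor  r2, r2, r1        | r0=0 r1=6 r2=21 r3=6
PC=5  xor  r1, r2, r2        | r0=0 r1=0 r2=21 r3=6
PC=6  bne  r3, r2, L9        | r0=0 r1=0 r2=21 r3=6  [TAKEN]
PC=7  addi  r2, r0, 6        | r0=0 r1=0 r2=6 r3=6
PC=9  slti  r0, r3, 6        | r0=0 r1=0 r2=6 r3=6
PC=10 xor  r3, r1, r2        | r0=0 r1=0 r2=6 r3=6
PC=11 addi  r1, r0, 6        | r0=0 r1=6 r2=6 r3=6

11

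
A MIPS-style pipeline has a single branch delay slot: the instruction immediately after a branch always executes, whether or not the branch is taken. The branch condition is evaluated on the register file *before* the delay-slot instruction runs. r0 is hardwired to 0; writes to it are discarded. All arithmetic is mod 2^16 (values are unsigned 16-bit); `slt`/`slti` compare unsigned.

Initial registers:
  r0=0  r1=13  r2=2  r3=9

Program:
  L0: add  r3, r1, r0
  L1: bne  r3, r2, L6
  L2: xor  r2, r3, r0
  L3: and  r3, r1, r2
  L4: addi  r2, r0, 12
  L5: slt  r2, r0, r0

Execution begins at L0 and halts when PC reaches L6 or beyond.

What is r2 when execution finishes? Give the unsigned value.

13

#0 add  r3, r1, r0 ; 0/13/2/13
#1 bne  r3, r2, L6 ; 0/13/2/13 ; →target
#2 xor  r2, r3, r0 ; 0/13/13/13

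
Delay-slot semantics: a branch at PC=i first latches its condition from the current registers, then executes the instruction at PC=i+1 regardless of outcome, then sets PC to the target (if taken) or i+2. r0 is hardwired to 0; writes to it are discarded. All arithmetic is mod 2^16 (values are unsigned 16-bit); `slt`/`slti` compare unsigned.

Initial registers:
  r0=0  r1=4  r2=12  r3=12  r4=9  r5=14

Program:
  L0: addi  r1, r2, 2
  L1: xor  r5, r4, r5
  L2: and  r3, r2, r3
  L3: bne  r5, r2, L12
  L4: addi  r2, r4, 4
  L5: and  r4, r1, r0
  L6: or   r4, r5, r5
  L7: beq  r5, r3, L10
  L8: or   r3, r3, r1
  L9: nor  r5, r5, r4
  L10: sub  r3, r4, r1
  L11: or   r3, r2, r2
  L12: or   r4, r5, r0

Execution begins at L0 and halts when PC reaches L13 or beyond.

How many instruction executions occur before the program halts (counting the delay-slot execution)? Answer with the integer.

6

  step pc=0: addi  r1, r2, 2  regs=(0,14,12,12,9,14)
  step pc=1: xor  r5, r4, r5  regs=(0,14,12,12,9,7)
  step pc=2: and  r3, r2, r3  regs=(0,14,12,12,9,7)
  step pc=3: bne  r5, r2, L12  cond=T  regs=(0,14,12,12,9,7)
  step pc=4: addi  r2, r4, 4  regs=(0,14,13,12,9,7)
  step pc=12: or   r4, r5, r0  regs=(0,14,13,12,7,7)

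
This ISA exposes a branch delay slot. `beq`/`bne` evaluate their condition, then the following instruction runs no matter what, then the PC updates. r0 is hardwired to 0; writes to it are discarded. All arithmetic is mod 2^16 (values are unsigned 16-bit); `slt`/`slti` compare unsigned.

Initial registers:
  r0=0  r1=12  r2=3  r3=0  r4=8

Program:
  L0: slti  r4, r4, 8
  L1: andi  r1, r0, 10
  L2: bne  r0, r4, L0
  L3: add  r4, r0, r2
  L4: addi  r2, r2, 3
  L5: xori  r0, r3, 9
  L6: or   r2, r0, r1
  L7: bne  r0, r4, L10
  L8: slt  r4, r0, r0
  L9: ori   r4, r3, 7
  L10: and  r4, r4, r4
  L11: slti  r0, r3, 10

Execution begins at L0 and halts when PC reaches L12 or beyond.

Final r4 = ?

  step pc=0: slti  r4, r4, 8  regs=(0,12,3,0,0)
  step pc=1: andi  r1, r0, 10  regs=(0,0,3,0,0)
  step pc=2: bne  r0, r4, L0  cond=F  regs=(0,0,3,0,0)
  step pc=3: add  r4, r0, r2  regs=(0,0,3,0,3)
  step pc=4: addi  r2, r2, 3  regs=(0,0,6,0,3)
  step pc=5: xori  r0, r3, 9  regs=(0,0,6,0,3)
  step pc=6: or   r2, r0, r1  regs=(0,0,0,0,3)
  step pc=7: bne  r0, r4, L10  cond=T  regs=(0,0,0,0,3)
  step pc=8: slt  r4, r0, r0  regs=(0,0,0,0,0)
  step pc=10: and  r4, r4, r4  regs=(0,0,0,0,0)
  step pc=11: slti  r0, r3, 10  regs=(0,0,0,0,0)

0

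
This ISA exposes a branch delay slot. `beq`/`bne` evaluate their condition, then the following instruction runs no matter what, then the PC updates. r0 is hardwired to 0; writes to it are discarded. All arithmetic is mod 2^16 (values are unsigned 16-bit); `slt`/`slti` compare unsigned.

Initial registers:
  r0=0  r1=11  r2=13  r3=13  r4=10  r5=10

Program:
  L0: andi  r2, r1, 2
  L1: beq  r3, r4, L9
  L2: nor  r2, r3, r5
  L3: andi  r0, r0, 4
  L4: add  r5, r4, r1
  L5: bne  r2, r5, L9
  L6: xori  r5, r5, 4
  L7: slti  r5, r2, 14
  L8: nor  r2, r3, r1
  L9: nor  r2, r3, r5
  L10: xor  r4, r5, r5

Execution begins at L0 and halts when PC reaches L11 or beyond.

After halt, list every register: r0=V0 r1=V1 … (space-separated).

r0=0 r1=11 r2=65506 r3=13 r4=0 r5=17

PC=0  andi  r2, r1, 2        | r0=0 r1=11 r2=2 r3=13 r4=10 r5=10
PC=1  beq  r3, r4, L9        | r0=0 r1=11 r2=2 r3=13 r4=10 r5=10  [not taken]
PC=2  nor  r2, r3, r5        | r0=0 r1=11 r2=65520 r3=13 r4=10 r5=10
PC=3  andi  r0, r0, 4        | r0=0 r1=11 r2=65520 r3=13 r4=10 r5=10
PC=4  add  r5, r4, r1        | r0=0 r1=11 r2=65520 r3=13 r4=10 r5=21
PC=5  bne  r2, r5, L9        | r0=0 r1=11 r2=65520 r3=13 r4=10 r5=21  [TAKEN]
PC=6  xori  r5, r5, 4        | r0=0 r1=11 r2=65520 r3=13 r4=10 r5=17
PC=9  nor  r2, r3, r5        | r0=0 r1=11 r2=65506 r3=13 r4=10 r5=17
PC=10 xor  r4, r5, r5        | r0=0 r1=11 r2=65506 r3=13 r4=0 r5=17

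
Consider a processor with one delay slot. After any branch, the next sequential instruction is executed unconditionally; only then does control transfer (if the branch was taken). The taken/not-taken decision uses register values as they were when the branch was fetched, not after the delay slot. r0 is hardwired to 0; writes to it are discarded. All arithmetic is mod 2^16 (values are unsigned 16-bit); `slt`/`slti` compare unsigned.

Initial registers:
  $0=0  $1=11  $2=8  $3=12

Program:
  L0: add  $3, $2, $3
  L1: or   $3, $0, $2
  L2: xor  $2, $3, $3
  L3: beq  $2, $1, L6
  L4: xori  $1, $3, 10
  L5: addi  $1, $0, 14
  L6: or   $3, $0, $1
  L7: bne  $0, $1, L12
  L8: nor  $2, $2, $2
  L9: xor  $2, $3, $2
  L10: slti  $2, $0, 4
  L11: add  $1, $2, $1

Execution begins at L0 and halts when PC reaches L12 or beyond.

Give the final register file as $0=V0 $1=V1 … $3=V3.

$0=0 $1=14 $2=65535 $3=14

#0 add  $3, $2, $3 ; 0/11/8/20
#1 or   $3, $0, $2 ; 0/11/8/8
#2 xor  $2, $3, $3 ; 0/11/0/8
#3 beq  $2, $1, L6 ; 0/11/0/8 ; →fallthru
#4 xori  $1, $3, 10 ; 0/2/0/8
#5 addi  $1, $0, 14 ; 0/14/0/8
#6 or   $3, $0, $1 ; 0/14/0/14
#7 bne  $0, $1, L12 ; 0/14/0/14 ; →target
#8 nor  $2, $2, $2 ; 0/14/65535/14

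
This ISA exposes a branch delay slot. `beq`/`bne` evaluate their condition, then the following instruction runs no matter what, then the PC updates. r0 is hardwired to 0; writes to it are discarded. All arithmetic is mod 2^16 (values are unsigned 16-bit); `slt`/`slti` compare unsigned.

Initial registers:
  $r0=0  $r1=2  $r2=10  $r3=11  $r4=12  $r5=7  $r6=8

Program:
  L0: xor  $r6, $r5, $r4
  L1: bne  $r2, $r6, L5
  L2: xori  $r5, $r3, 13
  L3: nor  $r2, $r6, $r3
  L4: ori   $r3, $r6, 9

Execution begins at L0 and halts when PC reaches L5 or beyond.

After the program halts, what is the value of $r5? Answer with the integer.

6

PC=0  xor  $r6, $r5, $r4     | $r0=0 $r1=2 $r2=10 $r3=11 $r4=12 $r5=7 $r6=11
PC=1  bne  $r2, $r6, L5      | $r0=0 $r1=2 $r2=10 $r3=11 $r4=12 $r5=7 $r6=11  [TAKEN]
PC=2  xori  $r5, $r3, 13     | $r0=0 $r1=2 $r2=10 $r3=11 $r4=12 $r5=6 $r6=11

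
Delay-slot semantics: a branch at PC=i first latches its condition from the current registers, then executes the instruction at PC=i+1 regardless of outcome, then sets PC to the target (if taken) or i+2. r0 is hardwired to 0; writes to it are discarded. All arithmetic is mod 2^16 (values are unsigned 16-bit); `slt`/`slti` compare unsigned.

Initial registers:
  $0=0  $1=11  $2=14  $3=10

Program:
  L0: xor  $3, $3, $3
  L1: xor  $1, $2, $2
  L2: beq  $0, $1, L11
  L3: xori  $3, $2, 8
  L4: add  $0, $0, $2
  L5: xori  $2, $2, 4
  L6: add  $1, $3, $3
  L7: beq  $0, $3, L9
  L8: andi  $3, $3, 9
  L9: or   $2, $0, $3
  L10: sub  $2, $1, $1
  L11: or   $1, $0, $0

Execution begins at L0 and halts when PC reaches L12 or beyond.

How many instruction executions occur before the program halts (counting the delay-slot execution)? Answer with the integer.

PC=0  xor  $3, $3, $3        | $0=0 $1=11 $2=14 $3=0
PC=1  xor  $1, $2, $2        | $0=0 $1=0 $2=14 $3=0
PC=2  beq  $0, $1, L11       | $0=0 $1=0 $2=14 $3=0  [TAKEN]
PC=3  xori  $3, $2, 8        | $0=0 $1=0 $2=14 $3=6
PC=11 or   $1, $0, $0        | $0=0 $1=0 $2=14 $3=6

5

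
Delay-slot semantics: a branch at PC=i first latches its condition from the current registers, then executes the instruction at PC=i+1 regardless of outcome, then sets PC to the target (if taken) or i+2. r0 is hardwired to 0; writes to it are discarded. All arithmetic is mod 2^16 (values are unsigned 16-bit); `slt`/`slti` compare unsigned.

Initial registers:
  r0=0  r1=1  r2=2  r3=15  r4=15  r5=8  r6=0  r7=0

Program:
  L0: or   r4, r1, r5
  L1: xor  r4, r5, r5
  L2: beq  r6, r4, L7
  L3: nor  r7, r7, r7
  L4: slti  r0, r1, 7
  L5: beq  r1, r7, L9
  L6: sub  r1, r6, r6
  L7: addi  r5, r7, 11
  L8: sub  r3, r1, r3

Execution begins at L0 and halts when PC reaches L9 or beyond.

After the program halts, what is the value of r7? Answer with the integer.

65535

#0 or   r4, r1, r5 ; 0/1/2/15/9/8/0/0
#1 xor  r4, r5, r5 ; 0/1/2/15/0/8/0/0
#2 beq  r6, r4, L7 ; 0/1/2/15/0/8/0/0 ; →target
#3 nor  r7, r7, r7 ; 0/1/2/15/0/8/0/65535
#7 addi  r5, r7, 11 ; 0/1/2/15/0/10/0/65535
#8 sub  r3, r1, r3 ; 0/1/2/65522/0/10/0/65535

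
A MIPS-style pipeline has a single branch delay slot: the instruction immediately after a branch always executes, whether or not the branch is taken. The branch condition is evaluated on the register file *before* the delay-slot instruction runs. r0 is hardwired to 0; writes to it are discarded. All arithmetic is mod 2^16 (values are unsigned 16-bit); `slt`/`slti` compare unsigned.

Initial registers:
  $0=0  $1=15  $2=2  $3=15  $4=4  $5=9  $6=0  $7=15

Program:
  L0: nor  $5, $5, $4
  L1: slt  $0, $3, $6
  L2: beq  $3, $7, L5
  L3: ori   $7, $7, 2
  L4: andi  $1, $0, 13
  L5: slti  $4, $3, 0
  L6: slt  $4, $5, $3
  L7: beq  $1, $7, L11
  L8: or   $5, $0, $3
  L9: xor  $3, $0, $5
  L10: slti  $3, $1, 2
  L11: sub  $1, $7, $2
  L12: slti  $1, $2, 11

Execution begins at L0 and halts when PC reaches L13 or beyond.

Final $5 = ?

  step pc=0: nor  $5, $5, $4  regs=(0,15,2,15,4,65522,0,15)
  step pc=1: slt  $0, $3, $6  regs=(0,15,2,15,4,65522,0,15)
  step pc=2: beq  $3, $7, L5  cond=T  regs=(0,15,2,15,4,65522,0,15)
  step pc=3: ori   $7, $7, 2  regs=(0,15,2,15,4,65522,0,15)
  step pc=5: slti  $4, $3, 0  regs=(0,15,2,15,0,65522,0,15)
  step pc=6: slt  $4, $5, $3  regs=(0,15,2,15,0,65522,0,15)
  step pc=7: beq  $1, $7, L11  cond=T  regs=(0,15,2,15,0,65522,0,15)
  step pc=8: or   $5, $0, $3  regs=(0,15,2,15,0,15,0,15)
  step pc=11: sub  $1, $7, $2  regs=(0,13,2,15,0,15,0,15)
  step pc=12: slti  $1, $2, 11  regs=(0,1,2,15,0,15,0,15)

15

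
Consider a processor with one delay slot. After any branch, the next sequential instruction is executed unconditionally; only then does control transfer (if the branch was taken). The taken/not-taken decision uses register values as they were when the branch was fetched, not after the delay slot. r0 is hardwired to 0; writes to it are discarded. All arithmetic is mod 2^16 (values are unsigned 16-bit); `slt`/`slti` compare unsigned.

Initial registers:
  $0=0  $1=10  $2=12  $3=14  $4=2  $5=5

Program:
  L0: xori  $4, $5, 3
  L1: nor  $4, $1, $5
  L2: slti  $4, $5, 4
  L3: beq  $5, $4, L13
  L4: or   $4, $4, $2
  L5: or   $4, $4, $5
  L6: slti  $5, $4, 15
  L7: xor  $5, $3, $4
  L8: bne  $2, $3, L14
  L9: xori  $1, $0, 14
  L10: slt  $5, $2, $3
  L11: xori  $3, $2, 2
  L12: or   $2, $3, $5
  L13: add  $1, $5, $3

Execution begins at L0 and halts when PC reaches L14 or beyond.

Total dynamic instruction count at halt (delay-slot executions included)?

PC=0  xori  $4, $5, 3        | $0=0 $1=10 $2=12 $3=14 $4=6 $5=5
PC=1  nor  $4, $1, $5        | $0=0 $1=10 $2=12 $3=14 $4=65520 $5=5
PC=2  slti  $4, $5, 4        | $0=0 $1=10 $2=12 $3=14 $4=0 $5=5
PC=3  beq  $5, $4, L13       | $0=0 $1=10 $2=12 $3=14 $4=0 $5=5  [not taken]
PC=4  or   $4, $4, $2        | $0=0 $1=10 $2=12 $3=14 $4=12 $5=5
PC=5  or   $4, $4, $5        | $0=0 $1=10 $2=12 $3=14 $4=13 $5=5
PC=6  slti  $5, $4, 15       | $0=0 $1=10 $2=12 $3=14 $4=13 $5=1
PC=7  xor  $5, $3, $4        | $0=0 $1=10 $2=12 $3=14 $4=13 $5=3
PC=8  bne  $2, $3, L14       | $0=0 $1=10 $2=12 $3=14 $4=13 $5=3  [TAKEN]
PC=9  xori  $1, $0, 14       | $0=0 $1=14 $2=12 $3=14 $4=13 $5=3

10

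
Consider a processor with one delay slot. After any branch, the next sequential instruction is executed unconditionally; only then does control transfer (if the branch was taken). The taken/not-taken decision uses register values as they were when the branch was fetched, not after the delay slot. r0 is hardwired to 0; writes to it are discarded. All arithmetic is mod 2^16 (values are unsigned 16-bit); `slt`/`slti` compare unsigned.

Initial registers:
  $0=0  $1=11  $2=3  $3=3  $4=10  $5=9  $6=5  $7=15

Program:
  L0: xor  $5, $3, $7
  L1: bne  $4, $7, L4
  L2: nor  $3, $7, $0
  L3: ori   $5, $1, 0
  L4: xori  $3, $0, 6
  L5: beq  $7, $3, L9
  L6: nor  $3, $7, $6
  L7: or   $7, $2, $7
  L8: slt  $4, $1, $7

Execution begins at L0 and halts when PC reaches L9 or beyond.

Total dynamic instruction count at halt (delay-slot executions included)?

PC=0  xor  $5, $3, $7        | $0=0 $1=11 $2=3 $3=3 $4=10 $5=12 $6=5 $7=15
PC=1  bne  $4, $7, L4        | $0=0 $1=11 $2=3 $3=3 $4=10 $5=12 $6=5 $7=15  [TAKEN]
PC=2  nor  $3, $7, $0        | $0=0 $1=11 $2=3 $3=65520 $4=10 $5=12 $6=5 $7=15
PC=4  xori  $3, $0, 6        | $0=0 $1=11 $2=3 $3=6 $4=10 $5=12 $6=5 $7=15
PC=5  beq  $7, $3, L9        | $0=0 $1=11 $2=3 $3=6 $4=10 $5=12 $6=5 $7=15  [not taken]
PC=6  nor  $3, $7, $6        | $0=0 $1=11 $2=3 $3=65520 $4=10 $5=12 $6=5 $7=15
PC=7  or   $7, $2, $7        | $0=0 $1=11 $2=3 $3=65520 $4=10 $5=12 $6=5 $7=15
PC=8  slt  $4, $1, $7        | $0=0 $1=11 $2=3 $3=65520 $4=1 $5=12 $6=5 $7=15

8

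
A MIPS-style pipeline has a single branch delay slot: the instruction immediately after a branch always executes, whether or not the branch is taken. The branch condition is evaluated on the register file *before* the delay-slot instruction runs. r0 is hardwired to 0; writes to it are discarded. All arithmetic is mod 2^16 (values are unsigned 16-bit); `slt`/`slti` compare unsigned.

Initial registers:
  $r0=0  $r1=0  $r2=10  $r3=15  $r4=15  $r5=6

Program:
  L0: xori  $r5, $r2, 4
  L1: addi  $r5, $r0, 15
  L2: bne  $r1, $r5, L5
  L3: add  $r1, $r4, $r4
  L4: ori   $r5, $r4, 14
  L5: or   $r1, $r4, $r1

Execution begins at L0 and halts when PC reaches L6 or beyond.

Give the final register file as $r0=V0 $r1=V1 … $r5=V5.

#0 xori  $r5, $r2, 4 ; 0/0/10/15/15/14
#1 addi  $r5, $r0, 15 ; 0/0/10/15/15/15
#2 bne  $r1, $r5, L5 ; 0/0/10/15/15/15 ; →target
#3 add  $r1, $r4, $r4 ; 0/30/10/15/15/15
#5 or   $r1, $r4, $r1 ; 0/31/10/15/15/15

$r0=0 $r1=31 $r2=10 $r3=15 $r4=15 $r5=15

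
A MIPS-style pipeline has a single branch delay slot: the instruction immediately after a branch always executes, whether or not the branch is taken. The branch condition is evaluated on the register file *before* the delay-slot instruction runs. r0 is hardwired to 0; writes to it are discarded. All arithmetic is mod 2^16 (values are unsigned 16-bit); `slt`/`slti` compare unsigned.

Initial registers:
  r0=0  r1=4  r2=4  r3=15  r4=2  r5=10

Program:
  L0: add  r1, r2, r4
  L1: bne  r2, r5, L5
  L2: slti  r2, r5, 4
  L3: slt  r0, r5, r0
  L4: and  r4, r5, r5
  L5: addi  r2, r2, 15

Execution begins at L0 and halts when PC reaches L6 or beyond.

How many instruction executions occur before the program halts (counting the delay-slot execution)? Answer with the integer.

  step pc=0: add  r1, r2, r4  regs=(0,6,4,15,2,10)
  step pc=1: bne  r2, r5, L5  cond=T  regs=(0,6,4,15,2,10)
  step pc=2: slti  r2, r5, 4  regs=(0,6,0,15,2,10)
  step pc=5: addi  r2, r2, 15  regs=(0,6,15,15,2,10)

4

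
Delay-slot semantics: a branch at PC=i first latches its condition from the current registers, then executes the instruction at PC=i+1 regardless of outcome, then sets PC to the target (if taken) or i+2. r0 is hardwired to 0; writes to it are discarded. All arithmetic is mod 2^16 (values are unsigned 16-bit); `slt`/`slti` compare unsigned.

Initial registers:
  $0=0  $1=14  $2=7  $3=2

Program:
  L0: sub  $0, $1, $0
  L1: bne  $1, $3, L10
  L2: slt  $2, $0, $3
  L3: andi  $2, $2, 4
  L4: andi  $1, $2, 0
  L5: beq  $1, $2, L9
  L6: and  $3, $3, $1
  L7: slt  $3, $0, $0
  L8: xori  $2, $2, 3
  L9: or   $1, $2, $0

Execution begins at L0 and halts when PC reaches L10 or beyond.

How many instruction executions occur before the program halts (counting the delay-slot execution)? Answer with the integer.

3

  step pc=0: sub  $0, $1, $0  regs=(0,14,7,2)
  step pc=1: bne  $1, $3, L10  cond=T  regs=(0,14,7,2)
  step pc=2: slt  $2, $0, $3  regs=(0,14,1,2)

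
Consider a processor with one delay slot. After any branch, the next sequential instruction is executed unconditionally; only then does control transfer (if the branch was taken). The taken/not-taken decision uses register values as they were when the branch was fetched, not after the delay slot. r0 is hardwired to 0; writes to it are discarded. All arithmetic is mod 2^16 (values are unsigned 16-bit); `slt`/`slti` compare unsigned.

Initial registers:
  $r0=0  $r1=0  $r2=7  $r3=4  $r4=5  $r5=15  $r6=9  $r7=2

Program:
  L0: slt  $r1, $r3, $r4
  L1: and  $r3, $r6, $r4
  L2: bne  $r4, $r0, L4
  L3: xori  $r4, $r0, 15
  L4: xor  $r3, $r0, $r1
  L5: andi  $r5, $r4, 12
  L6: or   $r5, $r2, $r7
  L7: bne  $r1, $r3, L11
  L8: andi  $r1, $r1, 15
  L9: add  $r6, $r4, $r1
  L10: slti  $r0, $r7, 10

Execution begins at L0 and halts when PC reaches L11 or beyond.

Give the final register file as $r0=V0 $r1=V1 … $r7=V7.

$r0=0 $r1=1 $r2=7 $r3=1 $r4=15 $r5=7 $r6=16 $r7=2

  step pc=0: slt  $r1, $r3, $r4  regs=(0,1,7,4,5,15,9,2)
  step pc=1: and  $r3, $r6, $r4  regs=(0,1,7,1,5,15,9,2)
  step pc=2: bne  $r4, $r0, L4  cond=T  regs=(0,1,7,1,5,15,9,2)
  step pc=3: xori  $r4, $r0, 15  regs=(0,1,7,1,15,15,9,2)
  step pc=4: xor  $r3, $r0, $r1  regs=(0,1,7,1,15,15,9,2)
  step pc=5: andi  $r5, $r4, 12  regs=(0,1,7,1,15,12,9,2)
  step pc=6: or   $r5, $r2, $r7  regs=(0,1,7,1,15,7,9,2)
  step pc=7: bne  $r1, $r3, L11  cond=F  regs=(0,1,7,1,15,7,9,2)
  step pc=8: andi  $r1, $r1, 15  regs=(0,1,7,1,15,7,9,2)
  step pc=9: add  $r6, $r4, $r1  regs=(0,1,7,1,15,7,16,2)
  step pc=10: slti  $r0, $r7, 10  regs=(0,1,7,1,15,7,16,2)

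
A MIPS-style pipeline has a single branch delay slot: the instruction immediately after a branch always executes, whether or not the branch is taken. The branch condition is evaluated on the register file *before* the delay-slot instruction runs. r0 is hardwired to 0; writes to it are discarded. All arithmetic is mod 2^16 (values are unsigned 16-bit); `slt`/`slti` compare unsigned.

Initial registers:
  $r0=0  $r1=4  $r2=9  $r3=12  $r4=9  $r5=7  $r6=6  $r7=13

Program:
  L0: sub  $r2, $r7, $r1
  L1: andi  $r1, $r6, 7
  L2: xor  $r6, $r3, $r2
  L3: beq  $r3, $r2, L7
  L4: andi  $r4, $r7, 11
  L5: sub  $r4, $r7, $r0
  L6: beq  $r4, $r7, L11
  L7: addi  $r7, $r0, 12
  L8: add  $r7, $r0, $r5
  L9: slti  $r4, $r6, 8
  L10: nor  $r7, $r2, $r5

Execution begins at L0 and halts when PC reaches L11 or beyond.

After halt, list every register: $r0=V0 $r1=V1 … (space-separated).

  step pc=0: sub  $r2, $r7, $r1  regs=(0,4,9,12,9,7,6,13)
  step pc=1: andi  $r1, $r6, 7  regs=(0,6,9,12,9,7,6,13)
  step pc=2: xor  $r6, $r3, $r2  regs=(0,6,9,12,9,7,5,13)
  step pc=3: beq  $r3, $r2, L7  cond=F  regs=(0,6,9,12,9,7,5,13)
  step pc=4: andi  $r4, $r7, 11  regs=(0,6,9,12,9,7,5,13)
  step pc=5: sub  $r4, $r7, $r0  regs=(0,6,9,12,13,7,5,13)
  step pc=6: beq  $r4, $r7, L11  cond=T  regs=(0,6,9,12,13,7,5,13)
  step pc=7: addi  $r7, $r0, 12  regs=(0,6,9,12,13,7,5,12)

$r0=0 $r1=6 $r2=9 $r3=12 $r4=13 $r5=7 $r6=5 $r7=12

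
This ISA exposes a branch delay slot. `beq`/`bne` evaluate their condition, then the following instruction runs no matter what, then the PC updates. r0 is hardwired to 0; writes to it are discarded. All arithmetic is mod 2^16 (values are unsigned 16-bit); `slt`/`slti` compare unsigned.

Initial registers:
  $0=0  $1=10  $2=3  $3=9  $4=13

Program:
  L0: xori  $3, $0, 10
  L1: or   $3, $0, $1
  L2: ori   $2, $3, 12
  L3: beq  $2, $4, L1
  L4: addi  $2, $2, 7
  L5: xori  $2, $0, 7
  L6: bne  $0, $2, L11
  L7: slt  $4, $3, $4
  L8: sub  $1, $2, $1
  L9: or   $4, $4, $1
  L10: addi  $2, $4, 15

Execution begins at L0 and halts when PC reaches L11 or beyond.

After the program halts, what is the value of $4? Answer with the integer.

1

PC=0  xori  $3, $0, 10       | $0=0 $1=10 $2=3 $3=10 $4=13
PC=1  or   $3, $0, $1        | $0=0 $1=10 $2=3 $3=10 $4=13
PC=2  ori   $2, $3, 12       | $0=0 $1=10 $2=14 $3=10 $4=13
PC=3  beq  $2, $4, L1        | $0=0 $1=10 $2=14 $3=10 $4=13  [not taken]
PC=4  addi  $2, $2, 7        | $0=0 $1=10 $2=21 $3=10 $4=13
PC=5  xori  $2, $0, 7        | $0=0 $1=10 $2=7 $3=10 $4=13
PC=6  bne  $0, $2, L11       | $0=0 $1=10 $2=7 $3=10 $4=13  [TAKEN]
PC=7  slt  $4, $3, $4        | $0=0 $1=10 $2=7 $3=10 $4=1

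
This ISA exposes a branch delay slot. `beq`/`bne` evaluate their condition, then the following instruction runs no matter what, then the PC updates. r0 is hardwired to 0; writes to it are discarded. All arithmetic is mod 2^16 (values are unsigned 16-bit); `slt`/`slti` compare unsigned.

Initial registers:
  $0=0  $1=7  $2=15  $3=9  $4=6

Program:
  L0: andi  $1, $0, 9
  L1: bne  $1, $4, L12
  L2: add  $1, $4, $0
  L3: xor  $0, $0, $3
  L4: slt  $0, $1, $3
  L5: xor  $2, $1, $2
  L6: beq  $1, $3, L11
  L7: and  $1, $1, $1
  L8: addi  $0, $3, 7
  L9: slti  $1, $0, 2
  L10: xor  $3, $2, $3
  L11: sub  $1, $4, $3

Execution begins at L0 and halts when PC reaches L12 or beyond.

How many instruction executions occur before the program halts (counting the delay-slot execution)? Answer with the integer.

[0] andi  $1, $0, 9  →  {$0:0, $1:0, $2:15, $3:9, $4:6}
[1] bne  $1, $4, L12  →  {$0:0, $1:0, $2:15, $3:9, $4:6}  ⟨branch taken⟩
[2] add  $1, $4, $0  →  {$0:0, $1:6, $2:15, $3:9, $4:6}

3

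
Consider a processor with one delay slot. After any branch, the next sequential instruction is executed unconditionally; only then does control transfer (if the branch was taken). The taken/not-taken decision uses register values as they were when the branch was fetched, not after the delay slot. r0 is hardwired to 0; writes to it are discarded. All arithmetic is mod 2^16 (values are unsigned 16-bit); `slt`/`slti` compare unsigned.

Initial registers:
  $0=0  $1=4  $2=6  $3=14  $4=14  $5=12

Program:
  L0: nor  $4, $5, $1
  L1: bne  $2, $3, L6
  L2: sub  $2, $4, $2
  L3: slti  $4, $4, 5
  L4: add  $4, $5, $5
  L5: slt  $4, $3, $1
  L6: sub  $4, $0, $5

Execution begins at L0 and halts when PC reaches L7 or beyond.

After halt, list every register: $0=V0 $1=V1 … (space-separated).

$0=0 $1=4 $2=65517 $3=14 $4=65524 $5=12

PC=0  nor  $4, $5, $1        | $0=0 $1=4 $2=6 $3=14 $4=65523 $5=12
PC=1  bne  $2, $3, L6        | $0=0 $1=4 $2=6 $3=14 $4=65523 $5=12  [TAKEN]
PC=2  sub  $2, $4, $2        | $0=0 $1=4 $2=65517 $3=14 $4=65523 $5=12
PC=6  sub  $4, $0, $5        | $0=0 $1=4 $2=65517 $3=14 $4=65524 $5=12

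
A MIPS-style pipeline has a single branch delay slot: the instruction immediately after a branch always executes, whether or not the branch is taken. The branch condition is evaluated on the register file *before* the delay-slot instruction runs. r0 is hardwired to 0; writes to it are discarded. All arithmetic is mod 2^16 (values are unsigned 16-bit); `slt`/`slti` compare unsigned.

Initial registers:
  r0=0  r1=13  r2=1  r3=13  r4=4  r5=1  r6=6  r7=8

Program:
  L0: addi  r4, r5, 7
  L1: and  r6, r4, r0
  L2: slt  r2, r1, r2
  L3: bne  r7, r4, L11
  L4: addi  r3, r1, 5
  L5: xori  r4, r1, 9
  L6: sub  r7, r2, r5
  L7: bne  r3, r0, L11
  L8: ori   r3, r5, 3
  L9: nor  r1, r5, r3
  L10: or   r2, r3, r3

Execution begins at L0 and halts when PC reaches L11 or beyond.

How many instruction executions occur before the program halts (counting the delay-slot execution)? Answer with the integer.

[0] addi  r4, r5, 7  →  {r0:0, r1:13, r2:1, r3:13, r4:8, r5:1, r6:6, r7:8}
[1] and  r6, r4, r0  →  {r0:0, r1:13, r2:1, r3:13, r4:8, r5:1, r6:0, r7:8}
[2] slt  r2, r1, r2  →  {r0:0, r1:13, r2:0, r3:13, r4:8, r5:1, r6:0, r7:8}
[3] bne  r7, r4, L11  →  {r0:0, r1:13, r2:0, r3:13, r4:8, r5:1, r6:0, r7:8}  ⟨branch fallthrough⟩
[4] addi  r3, r1, 5  →  {r0:0, r1:13, r2:0, r3:18, r4:8, r5:1, r6:0, r7:8}
[5] xori  r4, r1, 9  →  {r0:0, r1:13, r2:0, r3:18, r4:4, r5:1, r6:0, r7:8}
[6] sub  r7, r2, r5  →  {r0:0, r1:13, r2:0, r3:18, r4:4, r5:1, r6:0, r7:65535}
[7] bne  r3, r0, L11  →  {r0:0, r1:13, r2:0, r3:18, r4:4, r5:1, r6:0, r7:65535}  ⟨branch taken⟩
[8] ori   r3, r5, 3  →  {r0:0, r1:13, r2:0, r3:3, r4:4, r5:1, r6:0, r7:65535}

9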